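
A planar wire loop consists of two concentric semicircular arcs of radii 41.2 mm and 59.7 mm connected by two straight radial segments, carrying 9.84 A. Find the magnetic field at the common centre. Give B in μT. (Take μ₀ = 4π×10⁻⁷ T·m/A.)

B ≈ 23.3 μT

The radial connectors point toward the centre, so dl × r̂ = 0 and they contribute nothing.
Each semicircle gives μ₀I/(4R): inner arc 7.50×10⁻⁵ T, outer arc 5.18×10⁻⁵ T.
The two arcs carry current in opposite angular senses, so their fields oppose: B = |7.50×10⁻⁵ − 5.18×10⁻⁵| = 2.33×10⁻⁵ T.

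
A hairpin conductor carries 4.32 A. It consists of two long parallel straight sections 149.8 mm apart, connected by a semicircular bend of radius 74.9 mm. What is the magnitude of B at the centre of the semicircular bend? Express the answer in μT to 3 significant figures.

B ≈ 29.7 μT

The semicircular arc contributes B_arc = μ₀I·π/(4πR) = μ₀I/(4R) = 1.81×10⁻⁵ T.
Each semi-infinite lead is at perpendicular distance R = 0.0749 m from the centre, with the perpendicular foot at its near end, so it contributes μ₀I/(4πR); both point the same way, together 1.15×10⁻⁵ T.
Arc and leads all point the same direction: B = 1.81×10⁻⁵ + 1.15×10⁻⁵ = 2.97×10⁻⁵ T.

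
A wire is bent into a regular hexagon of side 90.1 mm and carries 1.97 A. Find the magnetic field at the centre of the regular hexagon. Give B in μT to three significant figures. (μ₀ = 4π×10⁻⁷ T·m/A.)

Each side is a finite straight segment at perpendicular distance d = a/(2 tan(π/6)) = 0.07803 m from the centre, with end-angles ±π/6.
One side contributes B₁ = (μ₀I/4πd)·2 sin(π/6) = 2.52×10⁻⁶ T.
All 6 sides add in the same direction: B = 6 × 2.52×10⁻⁶ = 1.51×10⁻⁵ T.

B ≈ 15.1 μT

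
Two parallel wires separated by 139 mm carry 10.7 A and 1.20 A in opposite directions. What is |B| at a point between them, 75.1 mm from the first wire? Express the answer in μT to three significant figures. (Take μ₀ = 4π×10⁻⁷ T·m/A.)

Each long wire gives B = μ₀I/(2πd). Distances are d₁ = 0.0751 m and d₂ = 0.0639 m.
B₁ = 2.85×10⁻⁵ T, B₂ = 3.76×10⁻⁶ T.
Between antiparallel currents both contributions point the same way, so they add. B = B₁ + B₂ = 2.85×10⁻⁵ + 3.76×10⁻⁶ = 3.23×10⁻⁵ T.

B ≈ 32.3 μT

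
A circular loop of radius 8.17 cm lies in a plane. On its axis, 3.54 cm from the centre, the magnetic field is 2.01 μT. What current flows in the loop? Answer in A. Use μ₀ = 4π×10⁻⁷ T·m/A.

On the axis of a loop, B = μ₀IR²/[2(R²+z²)^(3/2)], so I = 2B(R²+z²)^(3/2)/(μ₀R²).
R² + z² = 0.006675 + 0.001253 = 0.007928 m²; raised to 3/2 gives 7.06×10⁻⁴ m³.
I = 2 × 2.01×10⁻⁶ × 7.06×10⁻⁴ / (1.26×10⁻⁶ × 0.006675) = 0.338 A.

I ≈ 0.338 A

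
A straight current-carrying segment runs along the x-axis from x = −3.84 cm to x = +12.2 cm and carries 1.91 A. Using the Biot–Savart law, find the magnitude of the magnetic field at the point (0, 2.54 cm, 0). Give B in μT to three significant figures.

For a finite straight segment, B = (μ₀I/4πd)(sinθ₁ + sinθ₂), where θ₁, θ₂ are the angles from the perpendicular to each end.
The perpendicular distance is d = 0.0254 m; the end-offsets along the wire are a = 0.0384 m and b = 0.122 m.
sinθ₁ = 0.0384/√(0.0384²+0.0254²) = 0.8340; sinθ₂ = 0.122/√(0.122²+0.0254²) = 0.9790.
B = (4π×10⁻⁷ × 1.91) / (4π × 0.0254) × (0.8340 + 0.9790) = 1.36×10⁻⁵ T.

B ≈ 13.6 μT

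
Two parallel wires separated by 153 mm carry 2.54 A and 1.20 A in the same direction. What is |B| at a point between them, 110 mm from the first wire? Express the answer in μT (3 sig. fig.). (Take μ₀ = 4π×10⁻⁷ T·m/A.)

B ≈ 0.963 μT

Each long wire gives B = μ₀I/(2πd). Distances are d₁ = 0.11 m and d₂ = 0.043 m.
B₁ = 4.62×10⁻⁶ T, B₂ = 5.58×10⁻⁶ T.
Between parallel currents the two contributions point in opposite directions, so they subtract. B = |B₁ − B₂| = |4.62×10⁻⁶ − 5.58×10⁻⁶| = 9.63×10⁻⁷ T.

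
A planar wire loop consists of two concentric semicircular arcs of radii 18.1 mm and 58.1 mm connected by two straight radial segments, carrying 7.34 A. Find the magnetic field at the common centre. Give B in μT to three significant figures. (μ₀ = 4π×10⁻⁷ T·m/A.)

B ≈ 87.7 μT

The radial connectors point toward the centre, so dl × r̂ = 0 and they contribute nothing.
Each semicircle gives μ₀I/(4R): inner arc 1.27×10⁻⁴ T, outer arc 3.97×10⁻⁵ T.
The two arcs carry current in opposite angular senses, so their fields oppose: B = |1.27×10⁻⁴ − 3.97×10⁻⁵| = 8.77×10⁻⁵ T.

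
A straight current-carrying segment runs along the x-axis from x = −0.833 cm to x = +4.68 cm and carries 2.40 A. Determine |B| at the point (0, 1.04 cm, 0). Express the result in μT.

For a finite straight segment, B = (μ₀I/4πd)(sinθ₁ + sinθ₂), where θ₁, θ₂ are the angles from the perpendicular to each end.
The perpendicular distance is d = 0.0104 m; the end-offsets along the wire are a = 0.00833 m and b = 0.0468 m.
sinθ₁ = 0.00833/√(0.00833²+0.0104²) = 0.6252; sinθ₂ = 0.0468/√(0.0468²+0.0104²) = 0.9762.
B = (4π×10⁻⁷ × 2.40) / (4π × 0.0104) × (0.6252 + 0.9762) = 3.70×10⁻⁵ T.

B ≈ 37.0 μT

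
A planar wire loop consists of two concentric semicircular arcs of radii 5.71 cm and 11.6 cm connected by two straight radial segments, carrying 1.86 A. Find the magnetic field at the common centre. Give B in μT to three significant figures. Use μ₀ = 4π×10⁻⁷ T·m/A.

B ≈ 5.20 μT

The radial connectors point toward the centre, so dl × r̂ = 0 and they contribute nothing.
Each semicircle gives μ₀I/(4R): inner arc 1.02×10⁻⁵ T, outer arc 5.04×10⁻⁶ T.
The two arcs carry current in opposite angular senses, so their fields oppose: B = |1.02×10⁻⁵ − 5.04×10⁻⁶| = 5.20×10⁻⁶ T.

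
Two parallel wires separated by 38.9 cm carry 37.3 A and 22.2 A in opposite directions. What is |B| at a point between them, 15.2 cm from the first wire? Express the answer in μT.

Each long wire gives B = μ₀I/(2πd). Distances are d₁ = 0.152 m and d₂ = 0.237 m.
B₁ = 4.91×10⁻⁵ T, B₂ = 1.87×10⁻⁵ T.
Between antiparallel currents both contributions point the same way, so they add. B = B₁ + B₂ = 4.91×10⁻⁵ + 1.87×10⁻⁵ = 6.78×10⁻⁵ T.

B ≈ 67.8 μT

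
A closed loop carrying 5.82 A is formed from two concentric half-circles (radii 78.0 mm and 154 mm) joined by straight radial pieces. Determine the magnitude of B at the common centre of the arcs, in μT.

The radial connectors point toward the centre, so dl × r̂ = 0 and they contribute nothing.
Each semicircle gives μ₀I/(4R): inner arc 2.34×10⁻⁵ T, outer arc 1.19×10⁻⁵ T.
The two arcs carry current in opposite angular senses, so their fields oppose: B = |2.34×10⁻⁵ − 1.19×10⁻⁵| = 1.16×10⁻⁵ T.

B ≈ 11.6 μT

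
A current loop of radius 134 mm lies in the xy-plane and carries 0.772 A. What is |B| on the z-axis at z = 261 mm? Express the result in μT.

B ≈ 0.345 μT

On the axis of a circular loop, B = μ₀IR² / [2(R²+z²)^(3/2)].
R² + z² = (0.134)² + (0.261)² = 0.08608 m², and (R²+z²)^(3/2) = 2.53×10⁻² m³.
B = (4π×10⁻⁷ × 0.772 × 0.01796) / (2 × 2.53×10⁻²) = 3.45×10⁻⁷ T.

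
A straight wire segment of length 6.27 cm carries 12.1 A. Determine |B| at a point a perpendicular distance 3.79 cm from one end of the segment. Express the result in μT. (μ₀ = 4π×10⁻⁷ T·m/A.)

For a finite straight segment, B = (μ₀I/4πd)(sinθ₁ + sinθ₂), where θ₁, θ₂ are the angles from the perpendicular to each end.
The perpendicular foot is at one end, so the two end-offsets along the wire are 0 and L = 0.0627 m.
sinθ₁ = 0/√(0²+0.0379²) = 0.0000; sinθ₂ = 0.0627/√(0.0627²+0.0379²) = 0.8558.
B = (4π×10⁻⁷ × 12.1) / (4π × 0.0379) × (0.0000 + 0.8558) = 2.73×10⁻⁵ T.

B ≈ 27.3 μT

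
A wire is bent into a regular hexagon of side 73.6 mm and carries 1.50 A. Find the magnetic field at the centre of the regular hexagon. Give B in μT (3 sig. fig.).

B ≈ 14.1 μT

Each side is a finite straight segment at perpendicular distance d = a/(2 tan(π/6)) = 0.06374 m from the centre, with end-angles ±π/6.
One side contributes B₁ = (μ₀I/4πd)·2 sin(π/6) = 2.35×10⁻⁶ T.
All 6 sides add in the same direction: B = 6 × 2.35×10⁻⁶ = 1.41×10⁻⁵ T.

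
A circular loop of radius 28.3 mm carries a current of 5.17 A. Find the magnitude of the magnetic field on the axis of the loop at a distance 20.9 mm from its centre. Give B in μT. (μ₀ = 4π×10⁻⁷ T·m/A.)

B ≈ 59.7 μT

On the axis of a circular loop, B = μ₀IR² / [2(R²+z²)^(3/2)].
R² + z² = (0.0283)² + (0.0209)² = 0.001238 m², and (R²+z²)^(3/2) = 4.35×10⁻⁵ m³.
B = (4π×10⁻⁷ × 5.17 × 0.0008009) / (2 × 4.35×10⁻⁵) = 5.97×10⁻⁵ T.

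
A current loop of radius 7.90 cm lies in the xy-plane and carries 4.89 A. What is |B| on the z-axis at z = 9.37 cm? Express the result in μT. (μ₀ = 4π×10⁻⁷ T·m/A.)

B ≈ 10.4 μT

On the axis of a circular loop, B = μ₀IR² / [2(R²+z²)^(3/2)].
R² + z² = (0.079)² + (0.0937)² = 0.01502 m², and (R²+z²)^(3/2) = 1.84×10⁻³ m³.
B = (4π×10⁻⁷ × 4.89 × 0.006241) / (2 × 1.84×10⁻³) = 1.04×10⁻⁵ T.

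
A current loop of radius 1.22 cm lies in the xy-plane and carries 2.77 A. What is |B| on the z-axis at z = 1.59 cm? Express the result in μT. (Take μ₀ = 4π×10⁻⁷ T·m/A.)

B ≈ 32.2 μT

On the axis of a circular loop, B = μ₀IR² / [2(R²+z²)^(3/2)].
R² + z² = (0.0122)² + (0.0159)² = 0.0004017 m², and (R²+z²)^(3/2) = 8.05×10⁻⁶ m³.
B = (4π×10⁻⁷ × 2.77 × 0.0001488) / (2 × 8.05×10⁻⁶) = 3.22×10⁻⁵ T.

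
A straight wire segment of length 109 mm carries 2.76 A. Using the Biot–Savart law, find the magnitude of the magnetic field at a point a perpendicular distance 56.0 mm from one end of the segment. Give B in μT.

B ≈ 4.38 μT

For a finite straight segment, B = (μ₀I/4πd)(sinθ₁ + sinθ₂), where θ₁, θ₂ are the angles from the perpendicular to each end.
The perpendicular foot is at one end, so the two end-offsets along the wire are 0 and L = 0.109 m.
sinθ₁ = 0/√(0²+0.056²) = 0.0000; sinθ₂ = 0.109/√(0.109²+0.056²) = 0.8895.
B = (4π×10⁻⁷ × 2.76) / (4π × 0.056) × (0.0000 + 0.8895) = 4.38×10⁻⁶ T.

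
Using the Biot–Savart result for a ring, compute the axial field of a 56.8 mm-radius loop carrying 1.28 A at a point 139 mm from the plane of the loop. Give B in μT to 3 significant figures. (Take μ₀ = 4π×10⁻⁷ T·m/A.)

On the axis of a circular loop, B = μ₀IR² / [2(R²+z²)^(3/2)].
R² + z² = (0.0568)² + (0.139)² = 0.02255 m², and (R²+z²)^(3/2) = 3.39×10⁻³ m³.
B = (4π×10⁻⁷ × 1.28 × 0.003226) / (2 × 3.39×10⁻³) = 7.66×10⁻⁷ T.

B ≈ 0.766 μT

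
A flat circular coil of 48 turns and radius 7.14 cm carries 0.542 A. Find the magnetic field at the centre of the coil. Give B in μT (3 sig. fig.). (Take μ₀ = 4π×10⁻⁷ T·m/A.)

B ≈ 229 μT

For an N-turn flat coil, B = Nμ₀I/(2R) with R = 0.0714 m.
B = 48 × 4.77×10⁻⁶ T = 2.29×10⁻⁴ T.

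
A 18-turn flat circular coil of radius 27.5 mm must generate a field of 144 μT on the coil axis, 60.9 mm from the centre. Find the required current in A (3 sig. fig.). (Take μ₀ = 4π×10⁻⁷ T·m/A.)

For an N-turn coil, B = Nμ₀IR²/[2(R²+z²)^(3/2)] with R = 0.0275 m, z = 0.0609 m, so I = 2B(R²+z²)^(3/2)/(Nμ₀R²) = 2 × 1.44×10⁻⁴ × 2.98×10⁻⁴ / (18 × 4π×10⁻⁷ × 0.0007562) = 5.02 A.

I ≈ 5.02 A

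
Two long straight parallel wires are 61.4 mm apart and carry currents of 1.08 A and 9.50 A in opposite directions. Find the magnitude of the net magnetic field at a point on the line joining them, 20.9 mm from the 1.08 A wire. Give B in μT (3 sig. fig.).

B ≈ 57.2 μT

Each long wire gives B = μ₀I/(2πd). Distances are d₁ = 0.0209 m and d₂ = 0.0405 m.
B₁ = 1.03×10⁻⁵ T, B₂ = 4.69×10⁻⁵ T.
Between antiparallel currents both contributions point the same way, so they add. B = B₁ + B₂ = 1.03×10⁻⁵ + 4.69×10⁻⁵ = 5.72×10⁻⁵ T.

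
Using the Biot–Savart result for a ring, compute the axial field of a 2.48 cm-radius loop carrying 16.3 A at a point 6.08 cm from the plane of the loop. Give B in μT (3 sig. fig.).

B ≈ 22.2 μT

On the axis of a circular loop, B = μ₀IR² / [2(R²+z²)^(3/2)].
R² + z² = (0.0248)² + (0.0608)² = 0.004312 m², and (R²+z²)^(3/2) = 2.83×10⁻⁴ m³.
B = (4π×10⁻⁷ × 16.3 × 0.000615) / (2 × 2.83×10⁻⁴) = 2.22×10⁻⁵ T.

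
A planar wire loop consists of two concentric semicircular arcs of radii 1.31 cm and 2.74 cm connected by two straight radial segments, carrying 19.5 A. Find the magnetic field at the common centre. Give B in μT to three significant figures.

The radial connectors point toward the centre, so dl × r̂ = 0 and they contribute nothing.
Each semicircle gives μ₀I/(4R): inner arc 4.68×10⁻⁴ T, outer arc 2.24×10⁻⁴ T.
The two arcs carry current in opposite angular senses, so their fields oppose: B = |4.68×10⁻⁴ − 2.24×10⁻⁴| = 2.44×10⁻⁴ T.

B ≈ 244 μT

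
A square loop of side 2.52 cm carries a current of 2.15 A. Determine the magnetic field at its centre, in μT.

Each side is a finite straight segment at perpendicular distance d = a/(2 tan(π/4)) = 0.0126 m from the centre, with end-angles ±π/4.
One side contributes B₁ = (μ₀I/4πd)·2 sin(π/4) = 2.41×10⁻⁵ T.
All 4 sides add in the same direction: B = 4 × 2.41×10⁻⁵ = 9.65×10⁻⁵ T.

B ≈ 96.5 μT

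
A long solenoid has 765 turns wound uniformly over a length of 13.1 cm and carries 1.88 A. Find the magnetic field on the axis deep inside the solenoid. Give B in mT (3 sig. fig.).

B ≈ 13.8 mT

Inside a long solenoid, B = μ₀nI with n = 5840 turns/m.
B = 4π×10⁻⁷ × 5840 × 1.88 = 1.38×10⁻² T.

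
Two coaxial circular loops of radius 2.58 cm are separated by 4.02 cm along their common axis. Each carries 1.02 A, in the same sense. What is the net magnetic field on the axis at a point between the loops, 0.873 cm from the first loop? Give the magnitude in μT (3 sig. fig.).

Each loop contributes B = μ₀IR²/[2(R²+z²)^(3/2)] on the axis, with z measured from that loop.
Loop 1 (z = 0.00873 m): B₁ = 2.11×10⁻⁵ T. Loop 2 (z = 0.03147 m): B₂ = 6.33×10⁻⁶ T.
The fields add: B = B₁ + B₂ = 2.74×10⁻⁵ T.

B ≈ 27.4 μT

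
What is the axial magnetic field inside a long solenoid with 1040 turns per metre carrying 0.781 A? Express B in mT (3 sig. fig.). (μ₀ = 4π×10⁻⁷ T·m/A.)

B ≈ 1.02 mT

Inside a long solenoid, B = μ₀nI with n = 1040 turns/m.
B = 4π×10⁻⁷ × 1040 × 0.781 = 1.02×10⁻³ T.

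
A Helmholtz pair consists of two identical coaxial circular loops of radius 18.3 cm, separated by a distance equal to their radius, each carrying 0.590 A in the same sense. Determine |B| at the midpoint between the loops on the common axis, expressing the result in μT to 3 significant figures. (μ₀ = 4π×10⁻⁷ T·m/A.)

Each loop contributes B = μ₀IR²/[2(R²+z²)^(3/2)] on the axis, with z measured from that loop.
Loop 1 (z = 0.0915 m): B₁ = 1.45×10⁻⁶ T. Loop 2 (z = 0.0915 m): B₂ = 1.45×10⁻⁶ T.
The fields add: B = B₁ + B₂ = 2.90×10⁻⁶ T.

B ≈ 2.90 μT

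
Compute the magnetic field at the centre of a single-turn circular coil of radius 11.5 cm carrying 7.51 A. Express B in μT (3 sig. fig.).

B ≈ 41.0 μT

At the centre of a circular loop the Biot–Savart law gives B = μ₀I/(2R).
B = (4π×10⁻⁷ × 7.51) / (2 × 0.115) = 4.10×10⁻⁵ T.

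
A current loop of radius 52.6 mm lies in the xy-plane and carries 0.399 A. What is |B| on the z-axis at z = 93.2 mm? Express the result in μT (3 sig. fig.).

On the axis of a circular loop, B = μ₀IR² / [2(R²+z²)^(3/2)].
R² + z² = (0.0526)² + (0.0932)² = 0.01145 m², and (R²+z²)^(3/2) = 1.23×10⁻³ m³.
B = (4π×10⁻⁷ × 0.399 × 0.002767) / (2 × 1.23×10⁻³) = 5.66×10⁻⁷ T.

B ≈ 0.566 μT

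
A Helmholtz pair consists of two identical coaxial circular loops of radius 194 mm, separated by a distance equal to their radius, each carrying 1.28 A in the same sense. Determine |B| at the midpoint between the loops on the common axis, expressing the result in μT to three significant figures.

Each loop contributes B = μ₀IR²/[2(R²+z²)^(3/2)] on the axis, with z measured from that loop.
Loop 1 (z = 0.097 m): B₁ = 2.97×10⁻⁶ T. Loop 2 (z = 0.097 m): B₂ = 2.97×10⁻⁶ T.
The fields add: B = B₁ + B₂ = 5.93×10⁻⁶ T.

B ≈ 5.93 μT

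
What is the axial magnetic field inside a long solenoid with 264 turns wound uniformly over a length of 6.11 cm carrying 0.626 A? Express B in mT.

Inside a long solenoid, B = μ₀nI with n = 4321 turns/m.
B = 4π×10⁻⁷ × 4321 × 0.626 = 3.40×10⁻³ T.

B ≈ 3.40 mT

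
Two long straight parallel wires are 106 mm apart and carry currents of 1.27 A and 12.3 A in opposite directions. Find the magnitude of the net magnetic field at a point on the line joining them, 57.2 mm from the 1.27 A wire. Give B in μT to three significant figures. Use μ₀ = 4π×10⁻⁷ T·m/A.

Each long wire gives B = μ₀I/(2πd). Distances are d₁ = 0.0572 m and d₂ = 0.0488 m.
B₁ = 4.44×10⁻⁶ T, B₂ = 5.04×10⁻⁵ T.
Between antiparallel currents both contributions point the same way, so they add. B = B₁ + B₂ = 4.44×10⁻⁶ + 5.04×10⁻⁵ = 5.49×10⁻⁵ T.

B ≈ 54.9 μT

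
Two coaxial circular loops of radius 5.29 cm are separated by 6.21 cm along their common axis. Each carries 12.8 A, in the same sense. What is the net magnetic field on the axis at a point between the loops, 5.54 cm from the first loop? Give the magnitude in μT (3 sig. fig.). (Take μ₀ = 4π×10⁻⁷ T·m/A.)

B ≈ 199 μT

Each loop contributes B = μ₀IR²/[2(R²+z²)^(3/2)] on the axis, with z measured from that loop.
Loop 1 (z = 0.0554 m): B₁ = 5.01×10⁻⁵ T. Loop 2 (z = 0.0067 m): B₂ = 1.48×10⁻⁴ T.
The fields add: B = B₁ + B₂ = 1.99×10⁻⁴ T.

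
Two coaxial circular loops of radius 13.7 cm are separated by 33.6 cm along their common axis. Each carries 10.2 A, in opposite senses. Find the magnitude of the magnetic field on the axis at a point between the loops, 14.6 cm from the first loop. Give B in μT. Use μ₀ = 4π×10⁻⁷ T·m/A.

Each loop contributes B = μ₀IR²/[2(R²+z²)^(3/2)] on the axis, with z measured from that loop.
Loop 1 (z = 0.146 m): B₁ = 1.50×10⁻⁵ T. Loop 2 (z = 0.19 m): B₂ = 9.36×10⁻⁶ T.
The fields oppose: B = |B₁ − B₂| = 5.63×10⁻⁶ T.

B ≈ 5.63 μT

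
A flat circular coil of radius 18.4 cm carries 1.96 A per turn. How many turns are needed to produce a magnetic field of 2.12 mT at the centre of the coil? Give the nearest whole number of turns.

For an N-turn coil, B = Nμ₀I/(2R). A single turn gives B₁ = 6.69×10⁻⁶ T with R = 0.184 m.
N = B/B₁ = 2.12×10⁻³ / 6.69×10⁻⁶ = 316.75.

N = 317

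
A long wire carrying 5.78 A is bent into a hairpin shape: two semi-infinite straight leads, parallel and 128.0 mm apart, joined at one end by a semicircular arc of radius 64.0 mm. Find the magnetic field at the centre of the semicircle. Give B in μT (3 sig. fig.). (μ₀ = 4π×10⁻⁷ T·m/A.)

B ≈ 46.4 μT

The semicircular arc contributes B_arc = μ₀I·π/(4πR) = μ₀I/(4R) = 2.84×10⁻⁵ T.
Each semi-infinite lead is at perpendicular distance R = 0.064 m from the centre, with the perpendicular foot at its near end, so it contributes μ₀I/(4πR); both point the same way, together 1.81×10⁻⁵ T.
Arc and leads all point the same direction: B = 2.84×10⁻⁵ + 1.81×10⁻⁵ = 4.64×10⁻⁵ T.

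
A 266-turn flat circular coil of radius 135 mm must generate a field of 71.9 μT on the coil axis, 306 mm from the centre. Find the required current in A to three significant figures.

I ≈ 0.883 A

For an N-turn coil, B = Nμ₀IR²/[2(R²+z²)^(3/2)] with R = 0.135 m, z = 0.306 m, so I = 2B(R²+z²)^(3/2)/(Nμ₀R²) = 2 × 7.19×10⁻⁵ × 3.74×10⁻² / (266 × 4π×10⁻⁷ × 0.01823) = 0.883 A.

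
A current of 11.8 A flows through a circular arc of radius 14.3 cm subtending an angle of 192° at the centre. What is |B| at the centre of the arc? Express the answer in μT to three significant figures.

The Biot–Savart field of a circular arc at its centre is B = μ₀Iφ/(4πR), with φ = 3.351 rad.
B = (4π×10⁻⁷ × 11.8 × 3.351) / (4π × 0.143) = 2.77×10⁻⁵ T.

B ≈ 27.7 μT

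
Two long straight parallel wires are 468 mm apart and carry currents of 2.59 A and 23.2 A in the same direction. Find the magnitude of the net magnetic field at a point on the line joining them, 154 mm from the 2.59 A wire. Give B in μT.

Each long wire gives B = μ₀I/(2πd). Distances are d₁ = 0.154 m and d₂ = 0.314 m.
B₁ = 3.36×10⁻⁶ T, B₂ = 1.48×10⁻⁵ T.
Between parallel currents the two contributions point in opposite directions, so they subtract. B = |B₁ − B₂| = |3.36×10⁻⁶ − 1.48×10⁻⁵| = 1.14×10⁻⁵ T.

B ≈ 11.4 μT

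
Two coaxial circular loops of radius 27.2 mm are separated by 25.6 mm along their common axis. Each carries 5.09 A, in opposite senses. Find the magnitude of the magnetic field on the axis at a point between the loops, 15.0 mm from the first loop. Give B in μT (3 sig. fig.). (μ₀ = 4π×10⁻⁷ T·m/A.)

B ≈ 16.2 μT

Each loop contributes B = μ₀IR²/[2(R²+z²)^(3/2)] on the axis, with z measured from that loop.
Loop 1 (z = 0.015 m): B₁ = 7.90×10⁻⁵ T. Loop 2 (z = 0.0106 m): B₂ = 9.51×10⁻⁵ T.
The fields oppose: B = |B₁ − B₂| = 1.62×10⁻⁵ T.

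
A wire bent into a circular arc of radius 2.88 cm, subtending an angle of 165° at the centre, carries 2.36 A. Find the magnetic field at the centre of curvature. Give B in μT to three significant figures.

B ≈ 23.6 μT

The Biot–Savart field of a circular arc at its centre is B = μ₀Iφ/(4πR), with φ = 2.88 rad.
B = (4π×10⁻⁷ × 2.36 × 2.88) / (4π × 0.0288) = 2.36×10⁻⁵ T.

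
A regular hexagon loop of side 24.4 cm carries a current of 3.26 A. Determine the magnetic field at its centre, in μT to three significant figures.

Each side is a finite straight segment at perpendicular distance d = a/(2 tan(π/6)) = 0.2113 m from the centre, with end-angles ±π/6.
One side contributes B₁ = (μ₀I/4πd)·2 sin(π/6) = 1.54×10⁻⁶ T.
All 6 sides add in the same direction: B = 6 × 1.54×10⁻⁶ = 9.26×10⁻⁶ T.

B ≈ 9.26 μT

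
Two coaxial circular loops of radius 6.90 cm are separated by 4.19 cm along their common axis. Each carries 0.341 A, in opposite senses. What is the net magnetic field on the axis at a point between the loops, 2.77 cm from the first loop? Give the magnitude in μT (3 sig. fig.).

Each loop contributes B = μ₀IR²/[2(R²+z²)^(3/2)] on the axis, with z measured from that loop.
Loop 1 (z = 0.0277 m): B₁ = 2.48×10⁻⁶ T. Loop 2 (z = 0.0142 m): B₂ = 2.92×10⁻⁶ T.
The fields oppose: B = |B₁ − B₂| = 4.36×10⁻⁷ T.

B ≈ 0.436 μT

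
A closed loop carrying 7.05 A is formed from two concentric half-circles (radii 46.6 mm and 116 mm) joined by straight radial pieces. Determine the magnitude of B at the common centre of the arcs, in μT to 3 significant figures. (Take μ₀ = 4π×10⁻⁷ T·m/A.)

B ≈ 28.4 μT

The radial connectors point toward the centre, so dl × r̂ = 0 and they contribute nothing.
Each semicircle gives μ₀I/(4R): inner arc 4.75×10⁻⁵ T, outer arc 1.91×10⁻⁵ T.
The two arcs carry current in opposite angular senses, so their fields oppose: B = |4.75×10⁻⁵ − 1.91×10⁻⁵| = 2.84×10⁻⁵ T.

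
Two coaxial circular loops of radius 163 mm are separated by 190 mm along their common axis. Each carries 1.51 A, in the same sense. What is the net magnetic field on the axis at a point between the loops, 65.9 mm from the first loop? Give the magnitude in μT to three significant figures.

Each loop contributes B = μ₀IR²/[2(R²+z²)^(3/2)] on the axis, with z measured from that loop.
Loop 1 (z = 0.0659 m): B₁ = 4.64×10⁻⁶ T. Loop 2 (z = 0.1241 m): B₂ = 2.93×10⁻⁶ T.
The fields add: B = B₁ + B₂ = 7.57×10⁻⁶ T.

B ≈ 7.57 μT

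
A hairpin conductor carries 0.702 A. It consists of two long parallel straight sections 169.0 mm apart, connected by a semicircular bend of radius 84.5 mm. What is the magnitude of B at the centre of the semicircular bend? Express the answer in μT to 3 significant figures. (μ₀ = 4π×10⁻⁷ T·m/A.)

B ≈ 4.27 μT

The semicircular arc contributes B_arc = μ₀I·π/(4πR) = μ₀I/(4R) = 2.61×10⁻⁶ T.
Each semi-infinite lead is at perpendicular distance R = 0.0845 m from the centre, with the perpendicular foot at its near end, so it contributes μ₀I/(4πR); both point the same way, together 1.66×10⁻⁶ T.
Arc and leads all point the same direction: B = 2.61×10⁻⁶ + 1.66×10⁻⁶ = 4.27×10⁻⁶ T.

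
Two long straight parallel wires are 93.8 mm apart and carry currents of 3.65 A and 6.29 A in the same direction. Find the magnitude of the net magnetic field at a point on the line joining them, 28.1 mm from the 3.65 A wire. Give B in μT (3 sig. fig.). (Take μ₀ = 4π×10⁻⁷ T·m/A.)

Each long wire gives B = μ₀I/(2πd). Distances are d₁ = 0.0281 m and d₂ = 0.0657 m.
B₁ = 2.60×10⁻⁵ T, B₂ = 1.91×10⁻⁵ T.
Between parallel currents the two contributions point in opposite directions, so they subtract. B = |B₁ − B₂| = |2.60×10⁻⁵ − 1.91×10⁻⁵| = 6.83×10⁻⁶ T.

B ≈ 6.83 μT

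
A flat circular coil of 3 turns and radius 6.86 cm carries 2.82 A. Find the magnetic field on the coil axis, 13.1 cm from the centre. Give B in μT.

B ≈ 7.74 μT

For an N-turn flat coil, B = Nμ₀IR²/[2(R²+z²)^(3/2)] with R = 0.0686 m, z = 0.131 m.
B = 3 × 2.58×10⁻⁶ T = 7.74×10⁻⁶ T.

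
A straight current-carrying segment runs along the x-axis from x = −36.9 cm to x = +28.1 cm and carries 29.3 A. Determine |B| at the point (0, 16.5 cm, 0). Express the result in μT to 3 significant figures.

B ≈ 31.5 μT

For a finite straight segment, B = (μ₀I/4πd)(sinθ₁ + sinθ₂), where θ₁, θ₂ are the angles from the perpendicular to each end.
The perpendicular distance is d = 0.165 m; the end-offsets along the wire are a = 0.369 m and b = 0.281 m.
sinθ₁ = 0.369/√(0.369²+0.165²) = 0.9129; sinθ₂ = 0.281/√(0.281²+0.165²) = 0.8623.
B = (4π×10⁻⁷ × 29.3) / (4π × 0.165) × (0.9129 + 0.8623) = 3.15×10⁻⁵ T.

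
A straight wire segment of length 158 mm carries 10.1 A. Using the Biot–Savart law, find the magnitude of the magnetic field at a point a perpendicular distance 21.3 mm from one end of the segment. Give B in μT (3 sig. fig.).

For a finite straight segment, B = (μ₀I/4πd)(sinθ₁ + sinθ₂), where θ₁, θ₂ are the angles from the perpendicular to each end.
The perpendicular foot is at one end, so the two end-offsets along the wire are 0 and L = 0.158 m.
sinθ₁ = 0/√(0²+0.0213²) = 0.0000; sinθ₂ = 0.158/√(0.158²+0.0213²) = 0.9910.
B = (4π×10⁻⁷ × 10.1) / (4π × 0.0213) × (0.0000 + 0.9910) = 4.70×10⁻⁵ T.

B ≈ 47.0 μT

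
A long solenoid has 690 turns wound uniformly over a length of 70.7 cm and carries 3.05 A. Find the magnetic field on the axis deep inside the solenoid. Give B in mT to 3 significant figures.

Inside a long solenoid, B = μ₀nI with n = 976 turns/m.
B = 4π×10⁻⁷ × 976 × 3.05 = 3.74×10⁻³ T.

B ≈ 3.74 mT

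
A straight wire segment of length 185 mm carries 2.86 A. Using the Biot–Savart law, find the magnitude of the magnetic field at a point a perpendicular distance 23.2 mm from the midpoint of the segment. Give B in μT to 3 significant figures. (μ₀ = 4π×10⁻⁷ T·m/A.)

B ≈ 23.9 μT

For a finite straight segment, B = (μ₀I/4πd)(sinθ₁ + sinθ₂), where θ₁, θ₂ are the angles from the perpendicular to each end.
The perpendicular from the point meets the wire at its midpoint, so each end is L/2 = 0.0925 m away along the wire.
sinθ₁ = 0.0925/√(0.0925²+0.0232²) = 0.9700; sinθ₂ = 0.0925/√(0.0925²+0.0232²) = 0.9700.
B = (4π×10⁻⁷ × 2.86) / (4π × 0.0232) × (0.9700 + 0.9700) = 2.39×10⁻⁵ T.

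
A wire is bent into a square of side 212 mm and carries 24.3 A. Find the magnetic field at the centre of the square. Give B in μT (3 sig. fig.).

B ≈ 130 μT

Each side is a finite straight segment at perpendicular distance d = a/(2 tan(π/4)) = 0.106 m from the centre, with end-angles ±π/4.
One side contributes B₁ = (μ₀I/4πd)·2 sin(π/4) = 3.24×10⁻⁵ T.
All 4 sides add in the same direction: B = 4 × 3.24×10⁻⁵ = 1.30×10⁻⁴ T.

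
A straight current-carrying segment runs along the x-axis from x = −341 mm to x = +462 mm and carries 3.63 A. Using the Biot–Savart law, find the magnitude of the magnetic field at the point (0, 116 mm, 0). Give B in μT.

B ≈ 6.00 μT

For a finite straight segment, B = (μ₀I/4πd)(sinθ₁ + sinθ₂), where θ₁, θ₂ are the angles from the perpendicular to each end.
The perpendicular distance is d = 0.116 m; the end-offsets along the wire are a = 0.341 m and b = 0.462 m.
sinθ₁ = 0.341/√(0.341²+0.116²) = 0.9467; sinθ₂ = 0.462/√(0.462²+0.116²) = 0.9699.
B = (4π×10⁻⁷ × 3.63) / (4π × 0.116) × (0.9467 + 0.9699) = 6.00×10⁻⁶ T.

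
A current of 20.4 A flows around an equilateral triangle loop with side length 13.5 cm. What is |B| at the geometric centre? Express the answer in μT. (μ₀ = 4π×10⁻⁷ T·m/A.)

Each side is a finite straight segment at perpendicular distance d = a/(2 tan(π/3)) = 0.03897 m from the centre, with end-angles ±π/3.
One side contributes B₁ = (μ₀I/4πd)·2 sin(π/3) = 9.07×10⁻⁵ T.
All 3 sides add in the same direction: B = 3 × 9.07×10⁻⁵ = 2.72×10⁻⁴ T.

B ≈ 272 μT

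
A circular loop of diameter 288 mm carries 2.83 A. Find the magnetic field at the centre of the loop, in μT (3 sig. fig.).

B ≈ 12.3 μT

At the centre of a circular loop the Biot–Savart law gives B = μ₀I/(2R) (so R = 0.144 m).
B = (4π×10⁻⁷ × 2.83) / (2 × 0.144) = 1.23×10⁻⁵ T.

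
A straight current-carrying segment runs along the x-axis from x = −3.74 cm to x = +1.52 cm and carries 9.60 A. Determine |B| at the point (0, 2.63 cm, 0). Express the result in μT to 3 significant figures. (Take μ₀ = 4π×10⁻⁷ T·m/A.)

For a finite straight segment, B = (μ₀I/4πd)(sinθ₁ + sinθ₂), where θ₁, θ₂ are the angles from the perpendicular to each end.
The perpendicular distance is d = 0.0263 m; the end-offsets along the wire are a = 0.0374 m and b = 0.0152 m.
sinθ₁ = 0.0374/√(0.0374²+0.0263²) = 0.8180; sinθ₂ = 0.0152/√(0.0152²+0.0263²) = 0.5004.
B = (4π×10⁻⁷ × 9.60) / (4π × 0.0263) × (0.8180 + 0.5004) = 4.81×10⁻⁵ T.

B ≈ 48.1 μT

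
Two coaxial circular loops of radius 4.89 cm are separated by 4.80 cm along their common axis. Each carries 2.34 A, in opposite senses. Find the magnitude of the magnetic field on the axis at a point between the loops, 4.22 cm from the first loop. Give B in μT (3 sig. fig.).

Each loop contributes B = μ₀IR²/[2(R²+z²)^(3/2)] on the axis, with z measured from that loop.
Loop 1 (z = 0.0422 m): B₁ = 1.30×10⁻⁵ T. Loop 2 (z = 0.0058 m): B₂ = 2.94×10⁻⁵ T.
The fields oppose: B = |B₁ − B₂| = 1.64×10⁻⁵ T.

B ≈ 16.4 μT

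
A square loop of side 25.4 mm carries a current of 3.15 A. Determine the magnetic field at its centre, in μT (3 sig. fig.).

B ≈ 140 μT

Each side is a finite straight segment at perpendicular distance d = a/(2 tan(π/4)) = 0.0127 m from the centre, with end-angles ±π/4.
One side contributes B₁ = (μ₀I/4πd)·2 sin(π/4) = 3.51×10⁻⁵ T.
All 4 sides add in the same direction: B = 4 × 3.51×10⁻⁵ = 1.40×10⁻⁴ T.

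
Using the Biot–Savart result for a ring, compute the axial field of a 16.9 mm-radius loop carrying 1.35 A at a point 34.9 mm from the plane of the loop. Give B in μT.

B ≈ 4.16 μT

On the axis of a circular loop, B = μ₀IR² / [2(R²+z²)^(3/2)].
R² + z² = (0.0169)² + (0.0349)² = 0.001504 m², and (R²+z²)^(3/2) = 5.83×10⁻⁵ m³.
B = (4π×10⁻⁷ × 1.35 × 0.0002856) / (2 × 5.83×10⁻⁵) = 4.16×10⁻⁶ T.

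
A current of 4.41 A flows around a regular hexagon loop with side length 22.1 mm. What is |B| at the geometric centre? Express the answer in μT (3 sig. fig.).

Each side is a finite straight segment at perpendicular distance d = a/(2 tan(π/6)) = 0.01914 m from the centre, with end-angles ±π/6.
One side contributes B₁ = (μ₀I/4πd)·2 sin(π/6) = 2.30×10⁻⁵ T.
All 6 sides add in the same direction: B = 6 × 2.30×10⁻⁵ = 1.38×10⁻⁴ T.

B ≈ 138 μT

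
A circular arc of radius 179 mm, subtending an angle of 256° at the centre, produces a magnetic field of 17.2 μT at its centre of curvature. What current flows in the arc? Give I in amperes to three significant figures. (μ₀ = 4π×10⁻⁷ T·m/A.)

For a circular arc, B = μ₀Iφ/(4πR) with φ in radians; here φ = 4.468 rad.
So I = 4πRB/(μ₀φ) = 4π × 0.179 × 1.72×10⁻⁵ / (4π×10⁻⁷ × 4.468) = 6.89 A.

I ≈ 6.89 A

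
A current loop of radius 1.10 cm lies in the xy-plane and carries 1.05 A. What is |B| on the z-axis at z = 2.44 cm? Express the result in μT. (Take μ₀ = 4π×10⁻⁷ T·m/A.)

B ≈ 4.16 μT

On the axis of a circular loop, B = μ₀IR² / [2(R²+z²)^(3/2)].
R² + z² = (0.011)² + (0.0244)² = 0.0007164 m², and (R²+z²)^(3/2) = 1.92×10⁻⁵ m³.
B = (4π×10⁻⁷ × 1.05 × 0.000121) / (2 × 1.92×10⁻⁵) = 4.16×10⁻⁶ T.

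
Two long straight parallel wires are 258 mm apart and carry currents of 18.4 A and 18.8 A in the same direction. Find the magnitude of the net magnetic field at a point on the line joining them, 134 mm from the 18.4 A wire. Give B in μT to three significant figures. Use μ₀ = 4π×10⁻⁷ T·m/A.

B ≈ 2.86 μT

Each long wire gives B = μ₀I/(2πd). Distances are d₁ = 0.134 m and d₂ = 0.124 m.
B₁ = 2.75×10⁻⁵ T, B₂ = 3.03×10⁻⁵ T.
Between parallel currents the two contributions point in opposite directions, so they subtract. B = |B₁ − B₂| = |2.75×10⁻⁵ − 3.03×10⁻⁵| = 2.86×10⁻⁶ T.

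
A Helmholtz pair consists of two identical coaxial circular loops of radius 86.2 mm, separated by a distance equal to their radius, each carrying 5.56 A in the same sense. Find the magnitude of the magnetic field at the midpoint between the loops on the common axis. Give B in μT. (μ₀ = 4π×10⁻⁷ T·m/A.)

B ≈ 58.0 μT

Each loop contributes B = μ₀IR²/[2(R²+z²)^(3/2)] on the axis, with z measured from that loop.
Loop 1 (z = 0.0431 m): B₁ = 2.90×10⁻⁵ T. Loop 2 (z = 0.0431 m): B₂ = 2.90×10⁻⁵ T.
The fields add: B = B₁ + B₂ = 5.80×10⁻⁵ T.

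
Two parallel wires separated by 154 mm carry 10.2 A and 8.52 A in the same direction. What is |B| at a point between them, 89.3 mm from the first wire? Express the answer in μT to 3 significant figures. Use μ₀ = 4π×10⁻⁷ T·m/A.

Each long wire gives B = μ₀I/(2πd). Distances are d₁ = 0.0893 m and d₂ = 0.0647 m.
B₁ = 2.28×10⁻⁵ T, B₂ = 2.63×10⁻⁵ T.
Between parallel currents the two contributions point in opposite directions, so they subtract. B = |B₁ − B₂| = |2.28×10⁻⁵ − 2.63×10⁻⁵| = 3.49×10⁻⁶ T.

B ≈ 3.49 μT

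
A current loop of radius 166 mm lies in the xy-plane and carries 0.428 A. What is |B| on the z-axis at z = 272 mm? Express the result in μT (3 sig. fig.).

On the axis of a circular loop, B = μ₀IR² / [2(R²+z²)^(3/2)].
R² + z² = (0.166)² + (0.272)² = 0.1015 m², and (R²+z²)^(3/2) = 3.24×10⁻² m³.
B = (4π×10⁻⁷ × 0.428 × 0.02756) / (2 × 3.24×10⁻²) = 2.29×10⁻⁷ T.

B ≈ 0.229 μT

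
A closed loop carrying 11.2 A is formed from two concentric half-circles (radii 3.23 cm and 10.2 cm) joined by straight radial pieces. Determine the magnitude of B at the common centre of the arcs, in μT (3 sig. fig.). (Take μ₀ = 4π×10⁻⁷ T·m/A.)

The radial connectors point toward the centre, so dl × r̂ = 0 and they contribute nothing.
Each semicircle gives μ₀I/(4R): inner arc 1.09×10⁻⁴ T, outer arc 3.45×10⁻⁵ T.
The two arcs carry current in opposite angular senses, so their fields oppose: B = |1.09×10⁻⁴ − 3.45×10⁻⁵| = 7.44×10⁻⁵ T.

B ≈ 74.4 μT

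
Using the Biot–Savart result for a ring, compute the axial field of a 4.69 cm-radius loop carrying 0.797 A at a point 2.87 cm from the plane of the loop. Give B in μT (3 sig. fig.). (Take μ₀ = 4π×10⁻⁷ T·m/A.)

B ≈ 6.63 μT

On the axis of a circular loop, B = μ₀IR² / [2(R²+z²)^(3/2)].
R² + z² = (0.0469)² + (0.0287)² = 0.003023 m², and (R²+z²)^(3/2) = 1.66×10⁻⁴ m³.
B = (4π×10⁻⁷ × 0.797 × 0.0022) / (2 × 1.66×10⁻⁴) = 6.63×10⁻⁶ T.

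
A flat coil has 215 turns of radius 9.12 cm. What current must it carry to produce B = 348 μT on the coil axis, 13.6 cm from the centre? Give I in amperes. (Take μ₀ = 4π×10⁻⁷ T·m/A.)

For an N-turn coil, B = Nμ₀IR²/[2(R²+z²)^(3/2)] with R = 0.0912 m, z = 0.136 m, so I = 2B(R²+z²)^(3/2)/(Nμ₀R²) = 2 × 3.48×10⁻⁴ × 4.39×10⁻³ / (215 × 4π×10⁻⁷ × 0.008317) = 1.36 A.

I ≈ 1.36 A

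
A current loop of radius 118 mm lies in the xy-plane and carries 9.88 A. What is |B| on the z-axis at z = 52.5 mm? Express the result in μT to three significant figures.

On the axis of a circular loop, B = μ₀IR² / [2(R²+z²)^(3/2)].
R² + z² = (0.118)² + (0.0525)² = 0.01668 m², and (R²+z²)^(3/2) = 2.15×10⁻³ m³.
B = (4π×10⁻⁷ × 9.88 × 0.01392) / (2 × 2.15×10⁻³) = 4.01×10⁻⁵ T.

B ≈ 40.1 μT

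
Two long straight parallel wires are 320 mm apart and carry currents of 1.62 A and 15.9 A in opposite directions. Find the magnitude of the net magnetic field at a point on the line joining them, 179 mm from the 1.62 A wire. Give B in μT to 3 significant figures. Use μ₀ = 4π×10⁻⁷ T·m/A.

B ≈ 24.4 μT

Each long wire gives B = μ₀I/(2πd). Distances are d₁ = 0.179 m and d₂ = 0.141 m.
B₁ = 1.81×10⁻⁶ T, B₂ = 2.26×10⁻⁵ T.
Between antiparallel currents both contributions point the same way, so they add. B = B₁ + B₂ = 1.81×10⁻⁶ + 2.26×10⁻⁵ = 2.44×10⁻⁵ T.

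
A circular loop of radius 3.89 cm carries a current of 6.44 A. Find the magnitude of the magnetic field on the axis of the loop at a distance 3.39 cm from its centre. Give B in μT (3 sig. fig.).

On the axis of a circular loop, B = μ₀IR² / [2(R²+z²)^(3/2)].
R² + z² = (0.0389)² + (0.0339)² = 0.002662 m², and (R²+z²)^(3/2) = 1.37×10⁻⁴ m³.
B = (4π×10⁻⁷ × 6.44 × 0.001513) / (2 × 1.37×10⁻⁴) = 4.46×10⁻⁵ T.

B ≈ 44.6 μT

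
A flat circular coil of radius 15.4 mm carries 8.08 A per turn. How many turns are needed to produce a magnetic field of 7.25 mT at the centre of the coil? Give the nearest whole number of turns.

N = 22

For an N-turn coil, B = Nμ₀I/(2R). A single turn gives B₁ = 3.30×10⁻⁴ T with R = 0.0154 m.
N = B/B₁ = 7.25×10⁻³ / 3.30×10⁻⁴ = 21.99.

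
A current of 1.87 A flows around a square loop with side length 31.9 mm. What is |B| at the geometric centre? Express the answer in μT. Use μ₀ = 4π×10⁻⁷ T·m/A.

Each side is a finite straight segment at perpendicular distance d = a/(2 tan(π/4)) = 0.01595 m from the centre, with end-angles ±π/4.
One side contributes B₁ = (μ₀I/4πd)·2 sin(π/4) = 1.66×10⁻⁵ T.
All 4 sides add in the same direction: B = 4 × 1.66×10⁻⁵ = 6.63×10⁻⁵ T.

B ≈ 66.3 μT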